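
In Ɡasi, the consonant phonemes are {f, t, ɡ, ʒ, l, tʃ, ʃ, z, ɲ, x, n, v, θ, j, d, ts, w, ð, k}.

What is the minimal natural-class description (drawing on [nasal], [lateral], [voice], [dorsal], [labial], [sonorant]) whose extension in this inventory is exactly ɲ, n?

[+nasal]

Every target segment is [+nasal] and no other inventory member is, so one feature is enough.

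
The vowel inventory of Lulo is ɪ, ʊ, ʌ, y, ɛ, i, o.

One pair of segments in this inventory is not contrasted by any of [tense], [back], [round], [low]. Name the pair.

/ɪ/ (high front unrounded lax vowel) and /ɛ/ (mid front unrounded lax vowel) are both [-tense], [-back], [-round], [-low], so none of the listed features separates them. (They do differ in [high], which is not among the given features.) Every other pair in the inventory differs on at least one listed feature.

ɪ, ɛ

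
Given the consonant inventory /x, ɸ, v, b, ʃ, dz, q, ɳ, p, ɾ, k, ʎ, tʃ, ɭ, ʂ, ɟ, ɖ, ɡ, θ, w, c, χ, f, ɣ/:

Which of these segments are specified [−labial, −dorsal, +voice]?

Eliminate segments failing any feature: /x, q, k, ʎ, ɟ, ɡ, c, χ, ɣ/ are [+dorsal]; /ɸ, v, b, p, w, f/ are [+labial]; /ʃ, tʃ, ʂ, θ/ are [−voice]. The remaining /dz, ɳ, ɾ, ɭ, ɖ/ satisfy [−labial], [−dorsal], [+voice].

dz, ɳ, ɾ, ɭ, ɖ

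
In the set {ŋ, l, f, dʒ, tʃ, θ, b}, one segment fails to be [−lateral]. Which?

/θ, f, ŋ, tʃ, dʒ, b/ are all [−lateral]; /l/ (alveolar lateral approximant) is [+lateral].

l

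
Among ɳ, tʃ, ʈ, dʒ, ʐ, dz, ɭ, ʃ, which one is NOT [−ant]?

dz

/ʈ, dʒ, ɭ, ʐ, ɳ, tʃ, ʃ/ are all [−anterior]; /dz/ (voiced alveolar affricate) is [+anterior].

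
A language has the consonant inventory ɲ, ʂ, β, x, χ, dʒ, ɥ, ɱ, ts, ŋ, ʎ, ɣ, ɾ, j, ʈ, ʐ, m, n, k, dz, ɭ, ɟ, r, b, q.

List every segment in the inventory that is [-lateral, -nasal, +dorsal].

The [-lateral] segments are /ɲ, ʂ, β, x, χ, dʒ, ɥ, ɱ, ts, ŋ, ɣ, ɾ, j, ʈ, ʐ, m, n, k, dz, ɟ, r, b, q/.
Then [-nasal] gives /ʂ, β, x, χ, dʒ, ɥ, ts, ɣ, ɾ, j, ʈ, ʐ, k, dz, ɟ, r, b, q/.
Intersecting with [+dorsal] leaves /x, χ, ɥ, ɣ, j, k, ɟ, q/.

x, χ, ɥ, ɣ, j, k, ɟ, q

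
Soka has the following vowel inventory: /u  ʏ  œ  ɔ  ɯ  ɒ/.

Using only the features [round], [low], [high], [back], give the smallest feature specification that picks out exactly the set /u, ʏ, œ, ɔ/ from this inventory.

[−low, +round]

/u, ʏ, œ, ɔ/ are all [−low], [+round], and no other segment in the inventory matches both values. Dropping any one of them over-generates: [+round] alone would also admit /ɒ/; [−low] alone would also admit /ɯ/. No other single listed feature picks out exactly this set either, so fewer than two features will not do.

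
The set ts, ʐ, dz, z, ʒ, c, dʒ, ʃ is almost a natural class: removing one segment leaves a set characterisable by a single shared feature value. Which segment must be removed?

/ʃ, ʒ, dz, ʐ, z, dʒ, ts/ are all [+strident], but /c/ (voiceless palatal stop) is [−strident]. No other single segment can be removed to leave a set sharing one feature value that the removed segment lacks, so /c/ is the odd one out.

c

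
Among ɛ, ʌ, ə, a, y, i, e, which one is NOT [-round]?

Every segment except /y/ is [-round]. /y/ (high front rounded tense vowel) is [+round], so it is the exception.

y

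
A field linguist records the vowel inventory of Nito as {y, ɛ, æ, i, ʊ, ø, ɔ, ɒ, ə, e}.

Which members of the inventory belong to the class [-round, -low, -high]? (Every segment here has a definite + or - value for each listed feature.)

ɛ, ə, e

First, the [-round] segments are /ɛ, æ, i, ə, e/.
Intersecting with [-low] gives /ɛ, i, ə, e/.
Of those, [-high] leaves /ɛ, ə, e/.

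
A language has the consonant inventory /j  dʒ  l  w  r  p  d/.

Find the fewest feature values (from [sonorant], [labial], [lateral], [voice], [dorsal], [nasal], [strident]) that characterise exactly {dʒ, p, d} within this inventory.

[-sonorant]

The target set is precisely the extension of [-sonorant] in this inventory.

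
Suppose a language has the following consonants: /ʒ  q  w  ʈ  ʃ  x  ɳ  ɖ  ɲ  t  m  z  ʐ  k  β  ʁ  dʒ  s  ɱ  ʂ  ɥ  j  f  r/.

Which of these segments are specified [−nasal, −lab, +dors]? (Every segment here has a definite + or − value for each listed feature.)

q, x, k, ʁ, j

Eliminate segments failing any feature: /ʒ, ʈ, ʃ, ɖ, t, z, ʐ, dʒ, s, ʂ, r/ are [−dorsal]; /w, β, ɥ, f/ are [+labial]; /ɳ, ɲ, m, ɱ/ are [+nasal]. The remaining /q, x, k, ʁ, j/ satisfy [−nasal], [−labial], [+dorsal].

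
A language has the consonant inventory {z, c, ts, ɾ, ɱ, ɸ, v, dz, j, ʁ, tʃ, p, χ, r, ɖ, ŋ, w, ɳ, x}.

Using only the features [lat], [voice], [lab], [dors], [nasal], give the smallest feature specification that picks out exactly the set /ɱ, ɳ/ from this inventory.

[+nasal, -dors]

Every target segment is [+nasal], [-dorsal]; each remaining inventory member fails at least one of these. Each conjunct is needed — [-dorsal] alone would also admit /z, ts, ɾ, ɸ, …/; [+nasal] alone would also admit /ŋ/ — and no other single listed feature has exactly this extension, so two is the minimum.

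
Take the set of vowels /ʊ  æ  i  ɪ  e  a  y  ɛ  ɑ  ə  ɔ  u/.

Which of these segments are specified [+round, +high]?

First, the [+round] segments are /ʊ, y, ɔ, u/.
Of those, [+high] leaves /ʊ, y, u/.

ʊ, y, u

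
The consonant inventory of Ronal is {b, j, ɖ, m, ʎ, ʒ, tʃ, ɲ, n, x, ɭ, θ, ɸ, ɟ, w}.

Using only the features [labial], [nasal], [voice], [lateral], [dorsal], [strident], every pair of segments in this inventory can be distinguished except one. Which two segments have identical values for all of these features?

j, ɟ

/j/ (palatal glide) and /ɟ/ (voiced palatal stop) are both [-labial], [-nasal], [+voice], [-lateral], [+dorsal], [-strident], so none of the listed features separates them. (They do differ in [sonorant] and [continuant], which are not among the given features.) Every other pair in the inventory differs on at least one listed feature.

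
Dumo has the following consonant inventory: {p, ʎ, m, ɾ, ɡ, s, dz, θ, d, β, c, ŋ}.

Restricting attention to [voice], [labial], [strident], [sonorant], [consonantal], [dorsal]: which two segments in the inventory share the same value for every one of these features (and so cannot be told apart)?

/ʎ/ (palatal lateral approximant) and /ŋ/ (velar nasal) are both [+voice], [-labial], [-strident], [+sonorant], [+consonantal], [+dorsal], so none of the listed features separates them. (They do differ in [nasal], [lateral] and [back], which are not among the given features.) Every other pair in the inventory differs on at least one listed feature.

ʎ, ŋ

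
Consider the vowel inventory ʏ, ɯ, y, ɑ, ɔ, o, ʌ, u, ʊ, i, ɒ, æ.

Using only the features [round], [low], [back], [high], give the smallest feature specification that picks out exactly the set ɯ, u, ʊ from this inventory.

/ɯ, u, ʊ/ are all [+high], [+back], and no other segment in the inventory matches both values. Dropping any one of them over-generates: [+back] alone would also admit /ɑ, ɔ, o, ʌ, …/; [+high] alone would also admit /ʏ, y, i/. No other single listed feature picks out exactly this set either, so fewer than two features will not do.

[+high, +back]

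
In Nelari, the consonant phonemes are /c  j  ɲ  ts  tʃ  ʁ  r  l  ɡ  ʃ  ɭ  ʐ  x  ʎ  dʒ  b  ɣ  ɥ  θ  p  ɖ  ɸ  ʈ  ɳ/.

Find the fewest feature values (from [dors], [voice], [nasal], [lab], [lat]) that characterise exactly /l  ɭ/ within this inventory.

/l, ɭ/ are all [+lateral], [-dorsal], and no other segment in the inventory matches both values. Dropping any one of them over-generates: [-dorsal] alone would also admit /ts, tʃ, r, ʃ, …/; [+lateral] alone would also admit /ʎ/. No other single listed feature picks out exactly this set either, so fewer than two features will not do.

[+lat, -dors]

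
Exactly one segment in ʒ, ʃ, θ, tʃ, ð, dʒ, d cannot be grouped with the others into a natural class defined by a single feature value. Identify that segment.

/dʒ, ʃ, ð, ʒ, tʃ, θ/ are all [+distributed], but /d/ (voiced alveolar stop) is [-distributed]. No other single segment can be removed to leave a set sharing one feature value that the removed segment lacks, so /d/ is the odd one out.

d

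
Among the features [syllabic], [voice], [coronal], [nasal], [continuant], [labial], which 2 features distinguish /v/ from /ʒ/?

[labial], [coronal]

/v/ is the voiced labiodental fricative and /ʒ/ is the voiced postalveolar fricative. Both are [-syllabic], [+voice], [-nasal], [+continuant]. /v/ is [+labial] while /ʒ/ is [-labial]; /v/ is [-coronal] while /ʒ/ is [+coronal], so the distinguishing features are [labial], [coronal].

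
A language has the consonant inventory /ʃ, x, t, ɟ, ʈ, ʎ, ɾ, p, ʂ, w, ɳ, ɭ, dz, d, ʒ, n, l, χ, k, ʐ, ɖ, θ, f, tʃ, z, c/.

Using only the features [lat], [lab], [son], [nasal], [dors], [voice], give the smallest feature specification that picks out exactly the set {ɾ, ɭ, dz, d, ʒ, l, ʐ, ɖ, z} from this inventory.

[+voice, −nasal, −dors]

/ɾ, ɭ, dz, d, ʒ, l, ʐ, ɖ, z/ are all [+voice], [−nasal], [−dorsal], and no other segment in the inventory matches all three values. Dropping any one of them over-generates: [−nasal, −dorsal] alone would also admit /ʃ, t, ʈ, p, …/; [+voice, −dorsal] alone would also admit /ɳ, n/; [+voice, −nasal] alone would also admit /ɟ, ʎ, w/. No other combination of two listed features picks out exactly this set either, so fewer than three features will not do.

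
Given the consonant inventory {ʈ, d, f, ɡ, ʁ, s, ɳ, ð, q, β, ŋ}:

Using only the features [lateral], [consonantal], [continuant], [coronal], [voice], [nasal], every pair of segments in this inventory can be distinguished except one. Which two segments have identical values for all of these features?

β, ʁ

Both /β/ and /ʁ/ are [−lateral], [+consonantal], [+continuant], [−coronal], [+voice], [−nasal]. Since the list omits [labial] and [dorsal] — which do distinguish the voiced bilabial fricative from the voiced uvular fricative — this pair collapses; all other pairs remain distinct.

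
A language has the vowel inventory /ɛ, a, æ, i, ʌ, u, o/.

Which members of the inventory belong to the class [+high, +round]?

Among the inventory, the [+high] segments are /i, u/.
Then [+round] leaves /u/.

u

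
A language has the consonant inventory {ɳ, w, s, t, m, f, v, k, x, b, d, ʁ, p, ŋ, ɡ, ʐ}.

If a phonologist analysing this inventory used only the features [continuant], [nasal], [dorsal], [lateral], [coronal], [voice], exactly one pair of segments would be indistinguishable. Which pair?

w, ʁ

/w/ (labial-velar glide) and /ʁ/ (voiced uvular fricative) are both [+continuant], [-nasal], [+dorsal], [-lateral], [-coronal], [+voice], so none of the listed features separates them. (They do differ in [labial], [round] and [high], which are not among the given features.) Every other pair in the inventory differs on at least one listed feature.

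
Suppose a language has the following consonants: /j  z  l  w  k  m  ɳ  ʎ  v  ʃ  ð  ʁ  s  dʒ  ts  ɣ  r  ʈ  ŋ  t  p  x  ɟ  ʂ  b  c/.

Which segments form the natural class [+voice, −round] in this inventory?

Eliminate segments failing any feature: /w/ is [+round]; /k, ʃ, s, ts, ʈ, t, p, x, ʂ, c/ are [−voice]. The remaining /j, z, l, m, ɳ, ʎ, v, ð, ʁ, dʒ, ɣ, r, ŋ, ɟ, b/ satisfy [+voice], [−round].

j, z, l, m, ɳ, ʎ, v, ð, ʁ, dʒ, ɣ, r, ŋ, ɟ, b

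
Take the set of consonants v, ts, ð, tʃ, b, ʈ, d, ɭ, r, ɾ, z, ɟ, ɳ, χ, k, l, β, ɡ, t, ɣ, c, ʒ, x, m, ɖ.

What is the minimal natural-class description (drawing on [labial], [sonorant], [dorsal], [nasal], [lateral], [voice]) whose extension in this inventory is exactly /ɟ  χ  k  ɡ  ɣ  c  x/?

[+dorsal]

/ɟ, χ, k, ɡ, ɣ, c, x/ are exactly the [+dorsal] segments in the inventory, so a single feature suffices.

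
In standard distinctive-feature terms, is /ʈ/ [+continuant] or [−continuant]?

[−continuant]

/ʈ/ is the voiceless retroflex stop. The feature [continuant] marks segments produced without complete oral closure; /ʈ/ lacks this property, so it is [−continuant].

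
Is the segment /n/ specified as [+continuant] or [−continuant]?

/n/ is the alveolar nasal. The feature [continuant] marks segments produced without complete oral closure; /n/ lacks this property, so it is [−continuant].

[−continuant]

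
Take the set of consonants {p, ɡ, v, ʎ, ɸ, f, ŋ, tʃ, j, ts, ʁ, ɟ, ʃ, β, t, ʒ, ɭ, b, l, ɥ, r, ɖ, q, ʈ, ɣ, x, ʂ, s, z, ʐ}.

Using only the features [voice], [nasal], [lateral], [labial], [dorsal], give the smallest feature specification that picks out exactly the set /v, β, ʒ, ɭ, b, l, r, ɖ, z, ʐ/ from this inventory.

[+voice, −dorsal]

/v, β, ʒ, ɭ, b, l, r, ɖ, z, ʐ/ are all [+voice], [−dorsal], and no other segment in the inventory matches both values. Dropping any one of them over-generates: [−dorsal] alone would also admit /p, ɸ, f, tʃ, …/; [+voice] alone would also admit /ɡ, ʎ, ŋ, j, …/. No other single listed feature picks out exactly this set either, so fewer than two features will not do.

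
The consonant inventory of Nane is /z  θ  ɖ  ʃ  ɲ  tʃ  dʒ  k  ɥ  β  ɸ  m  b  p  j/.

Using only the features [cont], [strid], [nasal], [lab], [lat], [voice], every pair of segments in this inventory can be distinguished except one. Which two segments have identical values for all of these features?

ɥ, β

On the given features, /ɥ/ and /β/ have an identical profile: [+continuant], [−strident], [−nasal], [+labial], [−lateral], [+voice]. No other two segments in the inventory coincide on all 6 features. (They do differ in [sonorant], [round] and [dorsal], which are not among the given features.)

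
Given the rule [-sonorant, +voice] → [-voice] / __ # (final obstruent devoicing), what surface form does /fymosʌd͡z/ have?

/d͡z/ satisfies [-sonorant, +voice] and sits in __ #. The [-voice] counterpart of the voiced alveolar affricate is /t͡s/. Other segments in /fymosʌd͡z/ either fail the structural description or are not in the environment, so the surface form is [fymosʌt͡s].

[fymosʌt͡s]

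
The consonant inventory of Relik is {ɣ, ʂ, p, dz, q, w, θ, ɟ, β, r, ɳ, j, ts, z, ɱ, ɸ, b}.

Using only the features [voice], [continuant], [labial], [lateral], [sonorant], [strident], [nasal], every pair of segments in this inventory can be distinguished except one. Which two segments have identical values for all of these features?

j, r

On the given features, /j/ and /r/ have an identical profile: [+voice], [+continuant], [−labial], [−lateral], [+sonorant], [−strident], [−nasal]. No other two segments in the inventory coincide on all 7 features. (They do differ in [dorsal], which is not among the given features.)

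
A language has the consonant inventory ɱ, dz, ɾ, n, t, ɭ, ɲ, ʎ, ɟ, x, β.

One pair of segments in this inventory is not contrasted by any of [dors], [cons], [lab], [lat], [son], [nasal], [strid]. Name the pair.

ɟ, x

/ɟ/ (voiced palatal stop) and /x/ (voiceless velar fricative) are both [+dorsal], [+consonantal], [−labial], [−lateral], [−sonorant], [−nasal], [−strident], so none of the listed features separates them. (They do differ in [voice], [continuant] and [back], which are not among the given features.) Every other pair in the inventory differs on at least one listed feature.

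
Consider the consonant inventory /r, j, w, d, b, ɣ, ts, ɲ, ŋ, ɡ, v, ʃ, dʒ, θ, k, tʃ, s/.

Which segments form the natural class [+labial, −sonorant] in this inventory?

b, v

The [+labial] segments are /w, b, v/.
Among these, [−sonorant] leaves /b, v/.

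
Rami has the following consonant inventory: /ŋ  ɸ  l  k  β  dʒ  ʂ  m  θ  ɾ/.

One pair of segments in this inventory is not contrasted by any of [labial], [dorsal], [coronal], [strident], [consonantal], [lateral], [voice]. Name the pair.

/m/ (bilabial nasal) and /β/ (voiced bilabial fricative) are both [+labial], [−dorsal], [−coronal], [−strident], [+consonantal], [−lateral], [+voice], so none of the listed features separates them. (They do differ in [sonorant], [nasal] and [continuant], which are not among the given features.) Every other pair in the inventory differs on at least one listed feature.

m, β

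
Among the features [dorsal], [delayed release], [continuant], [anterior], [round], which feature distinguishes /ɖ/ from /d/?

[anterior]

The two segments share [-dorsal], [-delayed release], [-continuant], [-round]. The only feature from the list on which they differ: /ɖ/ is [-anterior] while /d/ is [+anterior].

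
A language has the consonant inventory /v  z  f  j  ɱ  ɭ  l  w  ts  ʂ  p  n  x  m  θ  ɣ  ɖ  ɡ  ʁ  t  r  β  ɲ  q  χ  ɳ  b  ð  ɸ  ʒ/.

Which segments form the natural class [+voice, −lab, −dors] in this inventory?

Checking each segment against [+voice], [−labial], [−dorsal]: /z/ (voiced alveolar fricative), /ɭ/ (retroflex lateral approximant), /l/ (alveolar lateral approximant), /n/ (alveolar nasal), /ɖ/ (voiced retroflex stop), /r/ (alveolar trill), among others, satisfy every feature; every other segment in the inventory fails at least one.

z, ɭ, l, n, ɖ, r, ɳ, ð, ʒ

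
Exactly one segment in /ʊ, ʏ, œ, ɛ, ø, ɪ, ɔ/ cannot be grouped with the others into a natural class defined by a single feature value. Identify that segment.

ø

[tense] groups all but one: /œ, ɔ, ʊ, ɪ, ʏ, ɛ/ share [−tense] while /ø/ (mid front rounded tense vowel) alone is [+tense]. Removing any other segment would not leave a single-feature class that excludes it.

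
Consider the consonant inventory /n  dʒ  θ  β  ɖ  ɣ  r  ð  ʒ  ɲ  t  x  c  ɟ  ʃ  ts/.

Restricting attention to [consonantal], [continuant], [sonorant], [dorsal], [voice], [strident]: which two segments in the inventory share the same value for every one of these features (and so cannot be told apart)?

ð, β

/ð/ (voiced dental fricative) and /β/ (voiced bilabial fricative) are both [+consonantal], [+continuant], [-sonorant], [-dorsal], [+voice], [-strident], so none of the listed features separates them. (They do differ in [labial] and [coronal], which are not among the given features.) Every other pair in the inventory differs on at least one listed feature.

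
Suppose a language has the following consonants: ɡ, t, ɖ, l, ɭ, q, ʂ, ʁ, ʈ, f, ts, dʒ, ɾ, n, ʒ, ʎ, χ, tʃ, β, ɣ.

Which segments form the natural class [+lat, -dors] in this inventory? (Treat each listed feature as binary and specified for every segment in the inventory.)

l, ɭ

Eliminate segments failing any feature: /ɡ, t, ɖ, q, ʂ, ʁ, ʈ, f, ts, dʒ, ɾ, n, ʒ, χ, tʃ, β, ɣ/ are [-lateral]; /ʎ/ is [+dorsal]. The remaining /l, ɭ/ satisfy [+lateral], [-dorsal].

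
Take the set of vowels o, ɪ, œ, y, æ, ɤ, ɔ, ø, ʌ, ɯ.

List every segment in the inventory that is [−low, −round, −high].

Checking each segment against [−low], [−round], [−high]: /ɤ/ (mid back unrounded tense vowel), /ʌ/ (mid back unrounded lax vowel) satisfy every feature; every other segment in the inventory fails at least one.

ɤ, ʌ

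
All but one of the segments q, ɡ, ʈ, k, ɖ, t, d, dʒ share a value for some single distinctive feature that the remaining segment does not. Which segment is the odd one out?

dʒ

/ɡ, ʈ, t, q, k, ɖ, d/ are all [−delayed release], but /dʒ/ (voiced postalveolar affricate) is [+delayed release]. No other single segment can be removed to leave a set sharing one feature value that the removed segment lacks, so /dʒ/ is the odd one out.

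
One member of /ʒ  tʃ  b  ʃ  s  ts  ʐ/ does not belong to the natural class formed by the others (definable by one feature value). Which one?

/ʒ, ʐ, ts, tʃ, s, ʃ/ are all [+strident], but /b/ (voiced bilabial stop) is [-strident]. No other single segment can be removed to leave a set sharing one feature value that the removed segment lacks, so /b/ is the odd one out.

b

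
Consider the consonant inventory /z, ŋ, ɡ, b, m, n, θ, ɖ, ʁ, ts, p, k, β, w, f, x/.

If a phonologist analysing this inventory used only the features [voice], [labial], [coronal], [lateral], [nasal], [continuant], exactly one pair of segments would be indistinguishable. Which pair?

Both /w/ and /β/ are [+voice], [+labial], [−coronal], [−lateral], [−nasal], [+continuant]. Since the list omits [sonorant], [round] and [dorsal] — which do distinguish the labial-velar glide from the voiced bilabial fricative — this pair collapses; all other pairs remain distinct.

w, β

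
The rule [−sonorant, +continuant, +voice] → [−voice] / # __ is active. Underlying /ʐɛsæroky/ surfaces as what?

/ʐ/ satisfies [−sonorant, +continuant, +voice] and sits in # __. The [−voice] counterpart of the voiced retroflex fricative is /ʂ/. Other segments in /ʐɛsæroky/ either fail the structural description or are not in the environment, so the surface form is [ʂɛsæroky].

[ʂɛsæroky]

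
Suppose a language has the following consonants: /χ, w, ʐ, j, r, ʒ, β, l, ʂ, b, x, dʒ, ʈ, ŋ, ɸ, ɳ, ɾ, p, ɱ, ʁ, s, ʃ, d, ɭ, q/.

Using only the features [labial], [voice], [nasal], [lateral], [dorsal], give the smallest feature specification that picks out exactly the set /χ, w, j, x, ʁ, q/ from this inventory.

/χ, w, j, x, ʁ, q/ are all [-nasal], [+dorsal], and no other segment in the inventory matches both values. Dropping any one of them over-generates: [+dorsal] alone would also admit /ŋ/; [-nasal] alone would also admit /ʐ, r, ʒ, β, …/. No other single listed feature picks out exactly this set either, so fewer than two features will not do.

[-nasal, +dorsal]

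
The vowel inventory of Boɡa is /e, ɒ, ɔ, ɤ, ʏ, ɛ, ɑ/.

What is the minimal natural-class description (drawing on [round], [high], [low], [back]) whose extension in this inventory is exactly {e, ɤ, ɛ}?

[−low, −round]

The class [−low], [−round] has exactly /e, ɤ, ɛ/ as its extension in this inventory. No smaller conjunction from the listed features achieves this: [−round] alone would also admit /ɑ/; [−low] alone would also admit /ɔ, ʏ/; and checking the remaining single features turns up none with this extension.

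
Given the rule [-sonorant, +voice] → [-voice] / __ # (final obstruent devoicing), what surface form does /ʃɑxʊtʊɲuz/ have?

[ʃɑxʊtʊɲus]

Only the final segment /z/ is both word-final and matches the structural description. It is a voiced alveolar fricative, so [-sonorant, +voice] holds; changing it to [-voice] with all other features held fixed yields /s/ (voiceless alveolar fricative). No other segment meets both the structural description and the environment, so the output is [ʃɑxʊtʊɲus].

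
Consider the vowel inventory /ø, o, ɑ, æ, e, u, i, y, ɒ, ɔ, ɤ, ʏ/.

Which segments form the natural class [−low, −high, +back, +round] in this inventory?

o, ɔ

Among the inventory, the [−low] segments are /ø, o, e, u, i, y, ɔ, ɤ, ʏ/.
Then [−high] gives /ø, o, e, ɔ, ɤ/.
Intersecting with [+back] gives /o, ɔ, ɤ/.
Then [+round] leaves /o, ɔ/.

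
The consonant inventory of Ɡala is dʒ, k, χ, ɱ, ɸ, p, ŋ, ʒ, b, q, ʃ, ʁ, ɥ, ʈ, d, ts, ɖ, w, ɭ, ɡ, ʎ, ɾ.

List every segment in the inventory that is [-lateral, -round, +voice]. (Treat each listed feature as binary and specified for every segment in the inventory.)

dʒ, ɱ, ŋ, ʒ, b, ʁ, d, ɖ, ɡ, ɾ

Eliminate segments failing any feature: /k, χ, ɸ, p, q, ʃ, ʈ, ts/ are [-voice]; /ɥ, w/ are [+round]; /ɭ, ʎ/ are [+lateral]. The remaining /dʒ, ɱ, ŋ, ʒ, b, ʁ, d, ɖ, ɡ, ɾ/ satisfy [-lateral], [-round], [+voice].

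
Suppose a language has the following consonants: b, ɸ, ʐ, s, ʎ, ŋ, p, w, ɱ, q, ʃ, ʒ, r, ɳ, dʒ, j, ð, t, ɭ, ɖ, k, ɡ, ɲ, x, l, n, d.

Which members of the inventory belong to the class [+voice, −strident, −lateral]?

b, ŋ, w, ɱ, r, ɳ, j, ð, ɖ, ɡ, ɲ, n, d

Checking each segment against [+voice], [−strident], [−lateral]: /b/ (voiced bilabial stop), /ŋ/ (velar nasal), /w/ (labial-velar glide), /ɱ/ (labiodental nasal), /r/ (alveolar trill), /ɳ/ (retroflex nasal), among others, satisfy every feature; every other segment in the inventory fails at least one.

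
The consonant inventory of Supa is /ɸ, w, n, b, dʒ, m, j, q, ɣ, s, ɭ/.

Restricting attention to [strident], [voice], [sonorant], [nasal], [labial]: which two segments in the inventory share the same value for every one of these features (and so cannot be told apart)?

/j/ (palatal glide) and /ɭ/ (retroflex lateral approximant) are both [−strident], [+voice], [+sonorant], [−nasal], [−labial], so none of the listed features separates them. (They do differ in [lateral] and [dorsal], which are not among the given features.) Every other pair in the inventory differs on at least one listed feature.

j, ɭ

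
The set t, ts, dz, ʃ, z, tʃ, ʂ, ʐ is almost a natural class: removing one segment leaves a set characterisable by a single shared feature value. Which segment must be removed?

/tʃ, z, ʃ, ʐ, dz, ʂ, ts/ are all [+strident], but /t/ (voiceless alveolar stop) is [-strident]. No other single segment can be removed to leave a set sharing one feature value that the removed segment lacks, so /t/ is the odd one out.

t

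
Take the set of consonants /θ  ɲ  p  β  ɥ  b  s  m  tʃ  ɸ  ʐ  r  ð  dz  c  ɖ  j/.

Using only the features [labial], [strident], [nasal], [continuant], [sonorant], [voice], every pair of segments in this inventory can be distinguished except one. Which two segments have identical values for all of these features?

r, j

On the given features, /r/ and /j/ have an identical profile: [-labial], [-strident], [-nasal], [+continuant], [+sonorant], [+voice]. No other two segments in the inventory coincide on all 6 features. (They do differ in [dorsal], which is not among the given features.)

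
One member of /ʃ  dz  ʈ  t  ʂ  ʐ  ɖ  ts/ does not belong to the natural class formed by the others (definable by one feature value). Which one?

/ʂ, t, ɖ, dz, ts, ʐ, ʈ/ are all [-distributed], but /ʃ/ (voiceless postalveolar fricative) is [+distributed]. No other single segment can be removed to leave a set sharing one feature value that the removed segment lacks, so /ʃ/ is the odd one out.

ʃ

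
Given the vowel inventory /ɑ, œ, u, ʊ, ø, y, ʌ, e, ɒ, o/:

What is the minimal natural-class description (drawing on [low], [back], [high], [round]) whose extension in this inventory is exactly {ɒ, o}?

[-high, +back, +round]

Every target segment is [-high], [+back], [+round]; each remaining inventory member fails at least one of these. Each conjunct is needed — [+back, +round] alone would also admit /u, ʊ/; [-high, +round] alone would also admit /œ, ø/; [-high, +back] alone would also admit /ɑ, ʌ/ — and no other combination of two listed features has exactly this extension, so three is the minimum.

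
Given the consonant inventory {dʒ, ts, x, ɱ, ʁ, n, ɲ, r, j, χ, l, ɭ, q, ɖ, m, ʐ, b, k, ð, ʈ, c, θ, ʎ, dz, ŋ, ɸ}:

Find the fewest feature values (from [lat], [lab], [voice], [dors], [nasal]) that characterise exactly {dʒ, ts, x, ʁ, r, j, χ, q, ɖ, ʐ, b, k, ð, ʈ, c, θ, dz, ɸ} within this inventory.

[−nasal, −lat]

The class [−nasal], [−lateral] has exactly /dʒ, ts, x, ʁ, r, j, χ, q, ɖ, ʐ, b, k, ð, ʈ, c, θ, dz, ɸ/ as its extension in this inventory. No smaller conjunction from the listed features achieves this: [−lateral] alone would also admit /ɱ, n, ɲ, m, …/; [−nasal] alone would also admit /l, ɭ, ʎ/; and checking the remaining single features turns up none with this extension.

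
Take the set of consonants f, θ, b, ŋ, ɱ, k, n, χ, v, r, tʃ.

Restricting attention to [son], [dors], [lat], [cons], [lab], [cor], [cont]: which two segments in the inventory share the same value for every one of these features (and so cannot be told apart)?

v, f

/v/ (voiced labiodental fricative) and /f/ (voiceless labiodental fricative) are both [−sonorant], [−dorsal], [−lateral], [+consonantal], [+labial], [−coronal], [+continuant], so none of the listed features separates them. (They do differ in [voice], which is not among the given features.) Every other pair in the inventory differs on at least one listed feature.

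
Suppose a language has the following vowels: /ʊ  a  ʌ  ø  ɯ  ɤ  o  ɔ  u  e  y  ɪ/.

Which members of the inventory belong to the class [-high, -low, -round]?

ʌ, ɤ, e

The [-high] segments are /a, ʌ, ø, ɤ, o, ɔ, e/.
Within that set, [-low] gives /ʌ, ø, ɤ, o, ɔ, e/.
Then [-round] leaves /ʌ, ɤ, e/.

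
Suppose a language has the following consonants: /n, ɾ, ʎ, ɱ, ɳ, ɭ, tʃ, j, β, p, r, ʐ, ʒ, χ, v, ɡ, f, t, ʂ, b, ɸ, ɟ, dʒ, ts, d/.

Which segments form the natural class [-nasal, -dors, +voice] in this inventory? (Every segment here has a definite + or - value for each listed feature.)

Eliminate segments failing any feature: /n, ɱ, ɳ/ are [+nasal]; /ʎ, j, χ, ɡ, ɟ/ are [+dorsal]; /tʃ, p, f, t, ʂ, ɸ, ts/ are [-voice]. The remaining /ɾ, ɭ, β, r, ʐ, ʒ, v, b, dʒ, d/ satisfy [-nasal], [-dorsal], [+voice].

ɾ, ɭ, β, r, ʐ, ʒ, v, b, dʒ, d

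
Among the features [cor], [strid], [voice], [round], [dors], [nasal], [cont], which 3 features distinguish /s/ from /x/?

/s/ (voiceless alveolar fricative) and /x/ (voiceless velar fricative) agree on [−voice], [−round], [−nasal], [+continuant]. They differ on [strident] (/s/ [+], /x/ [−]), [coronal] (/s/ [+], /x/ [−]), [dorsal] (/s/ [−], /x/ [+]).

[strident], [coronal], [dorsal]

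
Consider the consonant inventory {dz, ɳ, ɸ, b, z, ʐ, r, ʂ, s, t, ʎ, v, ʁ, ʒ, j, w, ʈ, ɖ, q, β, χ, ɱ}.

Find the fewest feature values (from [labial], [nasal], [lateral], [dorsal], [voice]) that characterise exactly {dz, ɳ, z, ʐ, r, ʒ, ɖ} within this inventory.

[+voice, −labial, −dorsal]

/dz, ɳ, z, ʐ, r, ʒ, ɖ/ are all [+voice], [−labial], [−dorsal], and no other segment in the inventory matches all three values. Dropping any one of them over-generates: [−labial, −dorsal] alone would also admit /ʂ, s, t, ʈ/; [+voice, −dorsal] alone would also admit /b, v, β, ɱ/; [+voice, −labial] alone would also admit /ʎ, ʁ, j/. No other combination of two listed features picks out exactly this set either, so fewer than three features will not do.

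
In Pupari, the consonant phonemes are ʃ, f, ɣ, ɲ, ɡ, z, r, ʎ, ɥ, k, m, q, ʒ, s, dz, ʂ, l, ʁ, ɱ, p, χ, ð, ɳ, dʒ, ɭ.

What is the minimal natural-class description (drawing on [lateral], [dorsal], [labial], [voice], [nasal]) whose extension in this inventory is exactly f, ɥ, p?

[-nasal, +labial]

Every target segment is [-nasal], [+labial]; each remaining inventory member fails at least one of these. Each conjunct is needed — [+labial] alone would also admit /m, ɱ/; [-nasal] alone would also admit /ʃ, ɣ, ɡ, z, …/ — and no other single listed feature has exactly this extension, so two is the minimum.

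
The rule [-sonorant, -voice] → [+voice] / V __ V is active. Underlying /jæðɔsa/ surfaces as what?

Only /s/ occurs between two vowels (/ɔ/ __ /a/) and matches the structural description. It is a voiceless alveolar fricative, so [-sonorant, -voice] holds; changing it to [+voice] with all other features held fixed yields /z/ (voiced alveolar fricative). No other segment meets both the structural description and the environment, so the output is [jæðɔza].

[jæðɔza]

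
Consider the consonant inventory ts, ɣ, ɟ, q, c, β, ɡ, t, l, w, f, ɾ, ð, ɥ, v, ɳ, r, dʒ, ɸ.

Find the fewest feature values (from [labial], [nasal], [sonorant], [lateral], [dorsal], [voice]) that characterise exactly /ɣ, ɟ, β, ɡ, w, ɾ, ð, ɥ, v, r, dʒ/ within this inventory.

[+voice, −nasal, −lateral]

Every target segment is [+voice], [−nasal], [−lateral]; each remaining inventory member fails at least one of these. Each conjunct is needed — [−nasal, −lateral] alone would also admit /ts, q, c, t, …/; [+voice, −lateral] alone would also admit /ɳ/; [+voice, −nasal] alone would also admit /l/ — and no other combination of two listed features has exactly this extension, so three is the minimum.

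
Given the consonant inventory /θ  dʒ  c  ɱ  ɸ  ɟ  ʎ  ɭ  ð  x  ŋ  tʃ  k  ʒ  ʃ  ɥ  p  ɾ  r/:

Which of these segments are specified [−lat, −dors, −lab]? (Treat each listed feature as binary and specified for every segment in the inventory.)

Among the inventory, the [−lateral] segments are /θ, dʒ, c, ɱ, ɸ, ɟ, ð, x, ŋ, tʃ, k, ʒ, ʃ, ɥ, p, ɾ, r/.
Intersecting with [−dorsal] gives /θ, dʒ, ɱ, ɸ, ð, tʃ, ʒ, ʃ, p, ɾ, r/.
Intersecting with [−labial] leaves /θ, dʒ, ð, tʃ, ʒ, ʃ, ɾ, r/.

θ, dʒ, ð, tʃ, ʒ, ʃ, ɾ, r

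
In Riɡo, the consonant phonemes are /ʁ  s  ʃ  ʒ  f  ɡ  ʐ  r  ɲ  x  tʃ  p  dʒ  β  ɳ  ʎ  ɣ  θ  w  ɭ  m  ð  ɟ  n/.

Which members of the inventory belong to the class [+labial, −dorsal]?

f, p, β, m

Checking each segment against [+labial], [−dorsal]: /f/ (voiceless labiodental fricative), /p/ (voiceless bilabial stop), /β/ (voiced bilabial fricative), /m/ (bilabial nasal) satisfy every feature; every other segment in the inventory fails at least one.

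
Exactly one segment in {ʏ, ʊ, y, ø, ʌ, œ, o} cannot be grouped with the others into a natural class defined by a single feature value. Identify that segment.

[round] groups all but one: /y, o, œ, ø, ʏ, ʊ/ share [+round] while /ʌ/ (mid back unrounded lax vowel) alone is [−round]. Removing any other segment would not leave a single-feature class that excludes it.

ʌ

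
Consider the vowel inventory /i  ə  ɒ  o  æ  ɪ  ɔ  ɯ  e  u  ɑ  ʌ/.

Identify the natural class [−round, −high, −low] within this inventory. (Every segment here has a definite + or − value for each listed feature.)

Eliminate segments failing any feature: /i, ɪ, ɯ/ are [+high]; /ɒ, o, ɔ, u/ are [+round]; /æ, ɑ/ are [+low]. The remaining /ə, e, ʌ/ satisfy [−round], [−high], [−low].

ə, e, ʌ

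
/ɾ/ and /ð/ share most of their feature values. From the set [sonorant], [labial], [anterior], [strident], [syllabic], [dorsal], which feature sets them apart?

[sonorant]

/ɾ/ (alveolar tap) and /ð/ (voiced dental fricative) agree on [−labial], [+anterior], [−strident], [−syllabic], [−dorsal]. They differ on [sonorant] (/ɾ/ [+], /ð/ [−]).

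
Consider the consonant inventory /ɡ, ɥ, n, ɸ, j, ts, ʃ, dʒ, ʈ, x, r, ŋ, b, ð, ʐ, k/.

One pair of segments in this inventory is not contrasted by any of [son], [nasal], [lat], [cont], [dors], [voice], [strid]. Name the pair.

On the given features, /ɥ/ and /j/ have an identical profile: [+sonorant], [-nasal], [-lateral], [+continuant], [+dorsal], [+voice], [-strident]. No other two segments in the inventory coincide on all 7 features. (They do differ in [labial] and [round], which are not among the given features.)

ɥ, j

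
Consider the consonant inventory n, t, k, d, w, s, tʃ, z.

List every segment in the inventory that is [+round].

w

The [+round] segments here are /w/; the remaining /n, t, k, d, s, tʃ, z/ are [−round].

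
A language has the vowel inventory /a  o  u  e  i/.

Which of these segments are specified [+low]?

The [+low] segments here are /a/; the remaining /o, u, e, i/ are [−low].

a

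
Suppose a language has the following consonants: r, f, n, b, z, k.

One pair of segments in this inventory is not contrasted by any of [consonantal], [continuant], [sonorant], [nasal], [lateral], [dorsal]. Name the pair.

/z/ (voiced alveolar fricative) and /f/ (voiceless labiodental fricative) are both [+consonantal], [+continuant], [−sonorant], [−nasal], [−lateral], [−dorsal], so none of the listed features separates them. (They do differ in [voice], [labial] and [coronal], which are not among the given features.) Every other pair in the inventory differs on at least one listed feature.

z, f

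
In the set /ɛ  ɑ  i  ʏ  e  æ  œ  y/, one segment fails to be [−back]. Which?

Every segment except /ɑ/ is [−back]. /ɑ/ (low back unrounded vowel) is [+back], so it is the exception.

ɑ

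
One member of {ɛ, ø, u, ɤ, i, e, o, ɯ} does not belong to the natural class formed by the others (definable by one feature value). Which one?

The remaining segments after removing /ɛ/ share [+tense]; /ɛ/ (mid front unrounded lax vowel) is [−tense]. For every other candidate removal, the leftover set fails to share any single feature value that the removed segment lacks.

ɛ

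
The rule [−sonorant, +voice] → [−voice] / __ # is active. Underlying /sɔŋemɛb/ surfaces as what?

[sɔŋemɛp]

Only the final segment /b/ is both word-final and matches the structural description. It is a voiced bilabial stop, so [−sonorant, +voice] holds; changing it to [−voice] with all other features held fixed yields /p/ (voiceless bilabial stop). No other segment meets both the structural description and the environment, so the output is [sɔŋemɛp].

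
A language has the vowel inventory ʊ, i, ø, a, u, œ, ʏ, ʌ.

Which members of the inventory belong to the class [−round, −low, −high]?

Checking each segment against [−round], [−low], [−high]: /ʌ/ (mid back unrounded lax vowel) satisfies every feature; every other segment in the inventory fails at least one.

ʌ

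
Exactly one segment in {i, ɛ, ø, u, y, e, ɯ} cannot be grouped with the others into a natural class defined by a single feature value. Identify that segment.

/i, y, e, u, ø, ɯ/ are all [+tense], but /ɛ/ (mid front unrounded lax vowel) is [−tense]. No other single segment can be removed to leave a set sharing one feature value that the removed segment lacks, so /ɛ/ is the odd one out.

ɛ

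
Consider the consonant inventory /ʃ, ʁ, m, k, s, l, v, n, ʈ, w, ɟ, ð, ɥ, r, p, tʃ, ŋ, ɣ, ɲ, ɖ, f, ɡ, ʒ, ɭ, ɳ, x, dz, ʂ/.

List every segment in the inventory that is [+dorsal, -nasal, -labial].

First, the [+dorsal] segments are /ʁ, k, w, ɟ, ɥ, ŋ, ɣ, ɲ, ɡ, x/.
Among these, [-nasal] gives /ʁ, k, w, ɟ, ɥ, ɣ, ɡ, x/.
Of those, [-labial] leaves /ʁ, k, ɟ, ɣ, ɡ, x/.

ʁ, k, ɟ, ɣ, ɡ, x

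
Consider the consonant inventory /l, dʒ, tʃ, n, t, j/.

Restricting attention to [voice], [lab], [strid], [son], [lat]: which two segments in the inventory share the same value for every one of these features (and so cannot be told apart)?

Both /j/ and /n/ are [+voice], [-labial], [-strident], [+sonorant], [-lateral]. Since the list omits [nasal], [continuant] and [dorsal] — which do distinguish the palatal glide from the alveolar nasal — this pair collapses; all other pairs remain distinct.

j, n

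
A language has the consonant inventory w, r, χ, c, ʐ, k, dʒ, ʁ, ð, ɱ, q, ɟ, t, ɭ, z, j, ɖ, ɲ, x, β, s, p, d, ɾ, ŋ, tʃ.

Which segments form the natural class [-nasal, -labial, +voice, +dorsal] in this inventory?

Checking each segment against [-nasal], [-labial], [+voice], [+dorsal]: /ʁ/ (voiced uvular fricative), /ɟ/ (voiced palatal stop), /j/ (palatal glide) satisfy every feature; every other segment in the inventory fails at least one.

ʁ, ɟ, j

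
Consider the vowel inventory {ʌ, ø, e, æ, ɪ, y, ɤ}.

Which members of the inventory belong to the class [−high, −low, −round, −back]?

Eliminate segments failing any feature: /ʌ, ɤ/ are [+back]; /ø/ is [+round]; /æ/ is [+low]; /ɪ, y/ are [+high]. The remaining /e/ satisfy [−high], [−low], [−round], [−back].

e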